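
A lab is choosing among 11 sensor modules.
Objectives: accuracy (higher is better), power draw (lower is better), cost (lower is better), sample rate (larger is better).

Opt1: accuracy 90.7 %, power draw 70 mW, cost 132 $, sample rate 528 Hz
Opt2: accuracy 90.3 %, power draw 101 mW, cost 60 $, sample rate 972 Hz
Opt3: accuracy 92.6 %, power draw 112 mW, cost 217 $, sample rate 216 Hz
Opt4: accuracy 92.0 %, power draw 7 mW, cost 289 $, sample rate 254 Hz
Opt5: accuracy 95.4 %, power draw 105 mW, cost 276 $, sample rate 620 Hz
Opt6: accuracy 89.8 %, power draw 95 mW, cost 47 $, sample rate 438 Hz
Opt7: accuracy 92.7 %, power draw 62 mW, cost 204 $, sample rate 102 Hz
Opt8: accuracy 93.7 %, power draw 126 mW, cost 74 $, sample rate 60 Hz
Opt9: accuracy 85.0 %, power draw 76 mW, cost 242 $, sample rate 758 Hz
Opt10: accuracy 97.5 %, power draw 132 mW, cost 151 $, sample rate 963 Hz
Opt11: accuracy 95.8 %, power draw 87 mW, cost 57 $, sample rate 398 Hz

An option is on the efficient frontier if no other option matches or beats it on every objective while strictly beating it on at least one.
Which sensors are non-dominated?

Opt1: not dominated.
Opt2: not dominated (best sample rate).
Opt3: dominated by Opt11 (accuracy 95.8≥92.6, power draw 87≤112, cost 57≤217, sample rate 398≥216).
Opt4: not dominated (best power draw).
Opt5: not dominated.
Opt6: not dominated (best cost).
Opt7: not dominated.
Opt8: dominated by Opt11 (accuracy 95.8≥93.7, power draw 87≤126, cost 57≤74, sample rate 398≥60).
Opt9: not dominated.
Opt10: not dominated (best accuracy).
Opt11: not dominated.

Opt1, Opt2, Opt4, Opt5, Opt6, Opt7, Opt9, Opt10, Opt11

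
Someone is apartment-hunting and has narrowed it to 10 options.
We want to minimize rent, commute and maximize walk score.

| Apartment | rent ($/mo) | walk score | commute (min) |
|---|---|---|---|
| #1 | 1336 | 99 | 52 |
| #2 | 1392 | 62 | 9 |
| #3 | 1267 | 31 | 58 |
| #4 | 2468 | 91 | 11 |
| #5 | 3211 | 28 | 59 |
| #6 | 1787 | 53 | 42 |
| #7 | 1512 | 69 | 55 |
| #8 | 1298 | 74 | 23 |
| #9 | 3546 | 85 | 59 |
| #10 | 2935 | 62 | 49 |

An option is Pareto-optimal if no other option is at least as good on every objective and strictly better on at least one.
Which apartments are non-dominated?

#1, #2, #3, #4, #8

#1: not dominated (best walk score).
#2: not dominated (best commute).
#3: not dominated (best rent).
#4: not dominated.
#5: dominated by #1 (rent 1336≤3211, walk score 99≥28, commute 52≤59).
#6: dominated by #2 (rent 1392≤1787, walk score 62≥53, commute 9≤42).
#7: dominated by #1 (rent 1336≤1512, walk score 99≥69, commute 52≤55).
#8: not dominated.
#9: dominated by #1 (rent 1336≤3546, walk score 99≥85, commute 52≤59).
#10: dominated by #2 (rent 1392≤2935, walk score 62≥62, commute 9≤49).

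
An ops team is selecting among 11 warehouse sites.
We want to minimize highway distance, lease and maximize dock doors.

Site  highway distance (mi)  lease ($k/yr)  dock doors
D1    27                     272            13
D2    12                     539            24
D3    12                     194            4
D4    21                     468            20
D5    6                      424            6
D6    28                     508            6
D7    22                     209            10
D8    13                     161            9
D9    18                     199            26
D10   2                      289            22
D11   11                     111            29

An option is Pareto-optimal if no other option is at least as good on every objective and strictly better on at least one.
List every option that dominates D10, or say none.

none

D1: worse on highway distance (27 vs 2).
D2: worse on highway distance (12 vs 2).
D3: worse on highway distance (12 vs 2).
D4: worse on highway distance (21 vs 2).
D5: worse on highway distance (6 vs 2).
D6: worse on highway distance (28 vs 2).
D7: worse on highway distance (22 vs 2).
D8: worse on highway distance (13 vs 2).
D9: worse on highway distance (18 vs 2).
D11: worse on highway distance (11 vs 2).
No option dominates D10.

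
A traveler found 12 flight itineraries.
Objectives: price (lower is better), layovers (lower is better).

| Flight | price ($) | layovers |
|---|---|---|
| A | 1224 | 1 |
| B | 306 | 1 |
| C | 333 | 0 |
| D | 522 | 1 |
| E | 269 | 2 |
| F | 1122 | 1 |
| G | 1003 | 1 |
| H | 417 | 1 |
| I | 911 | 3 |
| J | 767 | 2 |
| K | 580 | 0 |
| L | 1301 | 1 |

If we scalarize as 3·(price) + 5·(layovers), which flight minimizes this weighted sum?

E

A: 3·1224 + 5·1 = 3677
B: 3·306 + 5·1 = 923
C: 3·333 + 5·0 = 999
D: 3·522 + 5·1 = 1571
E: 3·269 + 5·2 = 817
F: 3·1122 + 5·1 = 3371
G: 3·1003 + 5·1 = 3014
H: 3·417 + 5·1 = 1256
I: 3·911 + 5·3 = 2748
J: 3·767 + 5·2 = 2311
K: 3·580 + 5·0 = 1740
L: 3·1301 + 5·1 = 3908
Lowest: E at 817.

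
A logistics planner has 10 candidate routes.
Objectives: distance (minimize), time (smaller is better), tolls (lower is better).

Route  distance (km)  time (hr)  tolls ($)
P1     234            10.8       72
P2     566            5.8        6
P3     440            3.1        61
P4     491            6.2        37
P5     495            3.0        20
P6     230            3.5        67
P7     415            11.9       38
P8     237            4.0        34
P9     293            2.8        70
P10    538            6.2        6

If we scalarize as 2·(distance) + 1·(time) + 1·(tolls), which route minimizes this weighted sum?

P8

P1: 2·234 + 1·10.8 + 1·72 = 550.8
P2: 2·566 + 1·5.8 + 1·6 = 1143.8
P3: 2·440 + 1·3.1 + 1·61 = 944.1
P4: 2·491 + 1·6.2 + 1·37 = 1025.2
P5: 2·495 + 1·3.0 + 1·20 = 1013.0
P6: 2·230 + 1·3.5 + 1·67 = 530.5
P7: 2·415 + 1·11.9 + 1·38 = 879.9
P8: 2·237 + 1·4.0 + 1·34 = 512.0
P9: 2·293 + 1·2.8 + 1·70 = 658.8
P10: 2·538 + 1·6.2 + 1·6 = 1088.2
Lowest: P8 at 512.0.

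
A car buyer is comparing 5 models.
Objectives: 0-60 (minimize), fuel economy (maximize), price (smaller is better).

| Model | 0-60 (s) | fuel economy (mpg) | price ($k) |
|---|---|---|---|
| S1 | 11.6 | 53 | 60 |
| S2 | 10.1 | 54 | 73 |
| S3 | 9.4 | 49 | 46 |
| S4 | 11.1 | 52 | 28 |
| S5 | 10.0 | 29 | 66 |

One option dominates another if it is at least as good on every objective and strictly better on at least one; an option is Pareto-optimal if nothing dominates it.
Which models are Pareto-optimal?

S1: not dominated.
S2: not dominated (best fuel economy).
S3: not dominated (best 0-60).
S4: not dominated (best price).
S5: dominated by S3 (0-60 9.4≤10.0, fuel economy 49≥29, price 46≤66).

S1, S2, S3, S4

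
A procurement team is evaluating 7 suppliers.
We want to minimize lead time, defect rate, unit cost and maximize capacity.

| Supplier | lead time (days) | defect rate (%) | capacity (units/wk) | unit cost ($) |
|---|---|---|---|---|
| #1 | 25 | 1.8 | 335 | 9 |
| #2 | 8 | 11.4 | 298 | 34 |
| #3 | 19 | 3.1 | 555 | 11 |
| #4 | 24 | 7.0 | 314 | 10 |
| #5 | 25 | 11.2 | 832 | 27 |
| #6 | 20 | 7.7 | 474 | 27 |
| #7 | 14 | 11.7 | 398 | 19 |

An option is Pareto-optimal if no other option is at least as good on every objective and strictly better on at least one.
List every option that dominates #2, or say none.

none

#1: worse on lead time (25 vs 8).
#3: worse on lead time (19 vs 8).
#4: worse on lead time (24 vs 8).
#5: worse on lead time (25 vs 8).
#6: worse on lead time (20 vs 8).
#7: worse on lead time (14 vs 8).
No option dominates #2.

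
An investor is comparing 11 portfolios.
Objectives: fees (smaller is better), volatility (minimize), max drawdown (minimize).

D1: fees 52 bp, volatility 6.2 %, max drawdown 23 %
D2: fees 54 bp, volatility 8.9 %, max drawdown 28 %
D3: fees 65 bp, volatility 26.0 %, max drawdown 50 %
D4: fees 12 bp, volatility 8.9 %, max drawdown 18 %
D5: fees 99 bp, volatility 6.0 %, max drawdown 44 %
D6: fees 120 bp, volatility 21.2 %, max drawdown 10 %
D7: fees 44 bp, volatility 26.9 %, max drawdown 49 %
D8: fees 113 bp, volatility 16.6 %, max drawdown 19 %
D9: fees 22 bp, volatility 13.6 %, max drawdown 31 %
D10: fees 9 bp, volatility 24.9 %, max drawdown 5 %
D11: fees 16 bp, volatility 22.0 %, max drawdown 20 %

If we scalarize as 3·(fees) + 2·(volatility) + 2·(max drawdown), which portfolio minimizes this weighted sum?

D10

D1: 3·52 + 2·6.2 + 2·23 = 214.4
D2: 3·54 + 2·8.9 + 2·28 = 235.8
D3: 3·65 + 2·26.0 + 2·50 = 347.0
D4: 3·12 + 2·8.9 + 2·18 = 89.8
D5: 3·99 + 2·6.0 + 2·44 = 397.0
D6: 3·120 + 2·21.2 + 2·10 = 422.4
D7: 3·44 + 2·26.9 + 2·49 = 283.8
D8: 3·113 + 2·16.6 + 2·19 = 410.2
D9: 3·22 + 2·13.6 + 2·31 = 155.2
D10: 3·9 + 2·24.9 + 2·5 = 86.8
D11: 3·16 + 2·22.0 + 2·20 = 132.0
Lowest: D10 at 86.8.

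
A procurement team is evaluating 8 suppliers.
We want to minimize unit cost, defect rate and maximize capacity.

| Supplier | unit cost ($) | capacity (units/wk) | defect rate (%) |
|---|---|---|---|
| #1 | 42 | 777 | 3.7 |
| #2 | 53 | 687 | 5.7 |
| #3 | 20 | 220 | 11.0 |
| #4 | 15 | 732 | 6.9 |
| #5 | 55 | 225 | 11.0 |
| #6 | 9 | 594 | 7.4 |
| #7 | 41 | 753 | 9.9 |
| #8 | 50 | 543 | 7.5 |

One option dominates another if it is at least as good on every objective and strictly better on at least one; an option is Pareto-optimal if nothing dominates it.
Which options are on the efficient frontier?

#1, #4, #6, #7

#1: not dominated (best capacity).
#2: dominated by #1 (unit cost 42≤53, capacity 777≥687, defect rate 3.7≤5.7).
#3: dominated by #4 (unit cost 15≤20, capacity 732≥220, defect rate 6.9≤11.0).
#4: not dominated.
#5: dominated by #1 (unit cost 42≤55, capacity 777≥225, defect rate 3.7≤11.0).
#6: not dominated (best unit cost).
#7: not dominated.
#8: dominated by #1 (unit cost 42≤50, capacity 777≥543, defect rate 3.7≤7.5).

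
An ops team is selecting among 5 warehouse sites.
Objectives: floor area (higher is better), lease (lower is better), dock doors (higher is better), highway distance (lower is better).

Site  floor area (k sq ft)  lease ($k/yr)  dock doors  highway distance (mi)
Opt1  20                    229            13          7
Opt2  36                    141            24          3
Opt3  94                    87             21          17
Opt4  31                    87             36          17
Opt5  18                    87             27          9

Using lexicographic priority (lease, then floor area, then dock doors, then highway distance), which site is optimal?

First minimize lease: best is 87, kept {Opt3, Opt4, Opt5}.
Then maximize floor area: best is 94, kept {Opt3}.

Opt3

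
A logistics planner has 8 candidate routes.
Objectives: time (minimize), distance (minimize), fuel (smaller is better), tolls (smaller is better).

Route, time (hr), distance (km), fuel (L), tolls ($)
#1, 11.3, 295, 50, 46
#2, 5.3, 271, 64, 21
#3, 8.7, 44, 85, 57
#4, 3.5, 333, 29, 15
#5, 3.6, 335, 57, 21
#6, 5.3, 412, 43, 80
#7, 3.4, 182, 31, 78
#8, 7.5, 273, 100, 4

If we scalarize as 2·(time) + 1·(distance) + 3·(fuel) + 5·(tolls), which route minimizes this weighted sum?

#4

#1: 2·11.3 + 1·295 + 3·50 + 5·46 = 697.6
#2: 2·5.3 + 1·271 + 3·64 + 5·21 = 578.6
#3: 2·8.7 + 1·44 + 3·85 + 5·57 = 601.4
#4: 2·3.5 + 1·333 + 3·29 + 5·15 = 502.0
#5: 2·3.6 + 1·335 + 3·57 + 5·21 = 618.2
#6: 2·5.3 + 1·412 + 3·43 + 5·80 = 951.6
#7: 2·3.4 + 1·182 + 3·31 + 5·78 = 671.8
#8: 2·7.5 + 1·273 + 3·100 + 5·4 = 608.0
Lowest: #4 at 502.0.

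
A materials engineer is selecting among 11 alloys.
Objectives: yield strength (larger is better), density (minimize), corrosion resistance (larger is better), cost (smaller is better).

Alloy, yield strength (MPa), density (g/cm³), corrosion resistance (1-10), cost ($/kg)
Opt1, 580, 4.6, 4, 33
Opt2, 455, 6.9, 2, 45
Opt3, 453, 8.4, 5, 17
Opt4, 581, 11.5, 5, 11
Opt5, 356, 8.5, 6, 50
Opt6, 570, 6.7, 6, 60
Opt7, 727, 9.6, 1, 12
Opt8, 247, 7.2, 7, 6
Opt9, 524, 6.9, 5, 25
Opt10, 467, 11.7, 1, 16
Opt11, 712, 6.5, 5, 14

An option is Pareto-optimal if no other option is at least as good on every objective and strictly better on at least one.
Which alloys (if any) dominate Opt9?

Opt11

Opt11: yield strength 712≥524, density 6.5≤6.9, corrosion resistance 5≥5, cost 14≤25 — dominates Opt9.
Others (Opt1, Opt2, Opt3, Opt4, Opt5, Opt6, Opt7, Opt8, Opt10) are each worse than Opt9 on at least one objective.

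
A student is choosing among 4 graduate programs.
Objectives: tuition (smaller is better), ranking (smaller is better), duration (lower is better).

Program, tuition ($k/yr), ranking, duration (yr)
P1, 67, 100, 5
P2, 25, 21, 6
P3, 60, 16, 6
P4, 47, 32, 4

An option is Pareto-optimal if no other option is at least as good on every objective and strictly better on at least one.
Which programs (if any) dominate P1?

P4: tuition 47≤67, ranking 32≤100, duration 4≤5 — dominates P1.
Others (P2, P3) are each worse than P1 on at least one objective.

P4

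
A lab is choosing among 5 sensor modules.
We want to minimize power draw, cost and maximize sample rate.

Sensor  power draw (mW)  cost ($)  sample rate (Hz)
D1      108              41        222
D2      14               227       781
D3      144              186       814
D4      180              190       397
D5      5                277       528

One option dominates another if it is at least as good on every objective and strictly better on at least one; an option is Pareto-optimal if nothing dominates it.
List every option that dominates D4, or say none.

D3: power draw 144≤180, cost 186≤190, sample rate 814≥397 — dominates D4.
Others (D1, D2, D5) are each worse than D4 on at least one objective.

D3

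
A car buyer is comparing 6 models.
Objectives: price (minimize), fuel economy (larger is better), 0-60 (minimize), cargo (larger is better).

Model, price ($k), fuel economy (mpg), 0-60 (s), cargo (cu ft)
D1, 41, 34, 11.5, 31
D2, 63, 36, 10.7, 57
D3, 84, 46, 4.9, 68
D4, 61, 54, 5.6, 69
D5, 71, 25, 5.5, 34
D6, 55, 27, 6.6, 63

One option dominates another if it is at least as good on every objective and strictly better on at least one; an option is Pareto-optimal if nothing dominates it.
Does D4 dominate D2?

Yes

D4 vs D2: price 61≤63, fuel economy 54≥36, 0-60 5.6≤10.7, cargo 69≥57 — D4 is at least as good on every objective with at least one strict improvement.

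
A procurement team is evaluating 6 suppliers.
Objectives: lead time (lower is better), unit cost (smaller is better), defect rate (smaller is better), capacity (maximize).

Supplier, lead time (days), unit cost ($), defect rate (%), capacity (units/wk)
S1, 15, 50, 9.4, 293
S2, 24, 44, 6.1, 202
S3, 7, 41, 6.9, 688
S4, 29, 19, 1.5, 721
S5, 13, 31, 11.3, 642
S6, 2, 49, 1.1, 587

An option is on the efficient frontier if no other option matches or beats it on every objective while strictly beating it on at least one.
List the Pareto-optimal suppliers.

S2, S3, S4, S5, S6

S1: dominated by S3 (lead time 7≤15, unit cost 41≤50, defect rate 6.9≤9.4, capacity 688≥293).
S2: not dominated.
S3: not dominated.
S4: not dominated (best unit cost).
S5: not dominated.
S6: not dominated (best lead time).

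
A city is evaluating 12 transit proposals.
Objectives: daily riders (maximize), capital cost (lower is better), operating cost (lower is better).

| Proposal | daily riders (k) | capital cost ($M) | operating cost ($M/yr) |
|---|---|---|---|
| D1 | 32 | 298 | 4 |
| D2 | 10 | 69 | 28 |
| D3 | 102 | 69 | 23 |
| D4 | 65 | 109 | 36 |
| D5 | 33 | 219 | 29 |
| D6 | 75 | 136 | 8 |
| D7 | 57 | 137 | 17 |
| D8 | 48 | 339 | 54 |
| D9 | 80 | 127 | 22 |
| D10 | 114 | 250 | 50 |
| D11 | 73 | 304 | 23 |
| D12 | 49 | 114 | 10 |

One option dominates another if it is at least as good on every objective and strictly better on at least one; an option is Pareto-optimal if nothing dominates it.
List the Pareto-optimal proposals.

D1, D3, D6, D9, D10, D12

D1: not dominated (best operating cost).
D2: dominated by D3 (daily riders 102≥10, capital cost 69≤69, operating cost 23≤28).
D3: not dominated.
D4: dominated by D3 (daily riders 102≥65, capital cost 69≤109, operating cost 23≤36).
D5: dominated by D3 (daily riders 102≥33, capital cost 69≤219, operating cost 23≤29).
D6: not dominated.
D7: dominated by D6 (daily riders 75≥57, capital cost 136≤137, operating cost 8≤17).
D8: dominated by D3 (daily riders 102≥48, capital cost 69≤339, operating cost 23≤54).
D9: not dominated.
D10: not dominated (best daily riders).
D11: dominated by D3 (daily riders 102≥73, capital cost 69≤304, operating cost 23≤23).
D12: not dominated.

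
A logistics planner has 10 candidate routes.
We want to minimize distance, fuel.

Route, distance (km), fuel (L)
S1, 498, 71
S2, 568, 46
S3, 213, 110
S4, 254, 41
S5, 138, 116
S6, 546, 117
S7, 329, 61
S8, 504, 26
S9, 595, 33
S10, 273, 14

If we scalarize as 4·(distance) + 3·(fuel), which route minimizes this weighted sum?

S5

S1: 4·498 + 3·71 = 2205
S2: 4·568 + 3·46 = 2410
S3: 4·213 + 3·110 = 1182
S4: 4·254 + 3·41 = 1139
S5: 4·138 + 3·116 = 900
S6: 4·546 + 3·117 = 2535
S7: 4·329 + 3·61 = 1499
S8: 4·504 + 3·26 = 2094
S9: 4·595 + 3·33 = 2479
S10: 4·273 + 3·14 = 1134
Lowest: S5 at 900.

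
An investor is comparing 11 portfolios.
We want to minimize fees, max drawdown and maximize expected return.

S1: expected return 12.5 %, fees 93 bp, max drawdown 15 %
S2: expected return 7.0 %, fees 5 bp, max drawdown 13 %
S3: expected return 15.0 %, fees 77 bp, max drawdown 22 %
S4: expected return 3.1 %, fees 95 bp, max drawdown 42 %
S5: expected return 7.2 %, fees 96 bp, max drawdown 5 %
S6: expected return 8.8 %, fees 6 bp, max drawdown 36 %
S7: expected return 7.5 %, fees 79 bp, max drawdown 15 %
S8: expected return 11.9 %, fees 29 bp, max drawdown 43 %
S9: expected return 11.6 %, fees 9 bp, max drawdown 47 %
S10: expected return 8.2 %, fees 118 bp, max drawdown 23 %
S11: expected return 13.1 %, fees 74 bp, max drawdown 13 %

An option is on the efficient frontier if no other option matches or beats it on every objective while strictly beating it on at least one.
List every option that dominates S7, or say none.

S11

S11: expected return 13.1≥7.5, fees 74≤79, max drawdown 13≤15 — dominates S7.
Others (S1, S2, S3, S4, S5, S6, S8, S9, S10) are each worse than S7 on at least one objective.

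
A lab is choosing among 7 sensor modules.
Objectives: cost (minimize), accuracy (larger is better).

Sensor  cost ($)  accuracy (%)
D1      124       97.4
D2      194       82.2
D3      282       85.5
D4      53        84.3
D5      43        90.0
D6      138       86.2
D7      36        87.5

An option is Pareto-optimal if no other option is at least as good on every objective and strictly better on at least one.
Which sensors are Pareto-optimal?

D1, D5, D7

D1: not dominated (best accuracy).
D2: dominated by D1 (cost 124≤194, accuracy 97.4≥82.2).
D3: dominated by D1 (cost 124≤282, accuracy 97.4≥85.5).
D4: dominated by D5 (cost 43≤53, accuracy 90.0≥84.3).
D5: not dominated.
D6: dominated by D1 (cost 124≤138, accuracy 97.4≥86.2).
D7: not dominated (best cost).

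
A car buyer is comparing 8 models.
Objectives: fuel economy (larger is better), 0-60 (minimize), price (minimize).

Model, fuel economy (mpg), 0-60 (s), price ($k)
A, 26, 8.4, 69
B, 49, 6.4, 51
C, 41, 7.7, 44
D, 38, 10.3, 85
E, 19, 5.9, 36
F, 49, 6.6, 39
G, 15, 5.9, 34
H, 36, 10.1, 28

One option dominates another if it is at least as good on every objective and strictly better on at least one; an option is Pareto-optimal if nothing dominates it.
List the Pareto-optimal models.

B, E, F, G, H

A: dominated by B (fuel economy 49≥26, 0-60 6.4≤8.4, price 51≤69).
B: not dominated.
C: dominated by F (fuel economy 49≥41, 0-60 6.6≤7.7, price 39≤44).
D: dominated by B (fuel economy 49≥38, 0-60 6.4≤10.3, price 51≤85).
E: not dominated.
F: not dominated.
G: not dominated.
H: not dominated (best price).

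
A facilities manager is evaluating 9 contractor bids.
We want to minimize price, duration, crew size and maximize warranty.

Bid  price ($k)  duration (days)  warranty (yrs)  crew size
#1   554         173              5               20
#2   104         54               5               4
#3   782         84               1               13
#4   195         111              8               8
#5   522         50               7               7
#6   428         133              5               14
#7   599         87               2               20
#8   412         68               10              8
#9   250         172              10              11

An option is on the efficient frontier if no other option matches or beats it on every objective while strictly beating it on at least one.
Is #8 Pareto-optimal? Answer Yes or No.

Yes

#1: worse on price (554 vs 412).
#2: worse on warranty (5 vs 10).
#3: worse on price (782 vs 412).
#4: worse on duration (111 vs 68).
#5: worse on price (522 vs 412).
#6: worse on price (428 vs 412).
#7: worse on price (599 vs 412).
#9: worse on duration (172 vs 68).
No option is at least as good as #8 on every objective and strictly better on one.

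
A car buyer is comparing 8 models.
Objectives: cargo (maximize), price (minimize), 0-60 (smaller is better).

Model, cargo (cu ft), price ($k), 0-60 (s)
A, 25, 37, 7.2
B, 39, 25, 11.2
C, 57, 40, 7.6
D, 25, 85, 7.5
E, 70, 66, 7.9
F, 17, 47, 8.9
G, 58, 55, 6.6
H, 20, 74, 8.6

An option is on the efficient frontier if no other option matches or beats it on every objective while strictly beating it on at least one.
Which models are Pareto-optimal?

A: not dominated.
B: not dominated (best price).
C: not dominated.
D: dominated by A (cargo 25≥25, price 37≤85, 0-60 7.2≤7.5).
E: not dominated (best cargo).
F: dominated by A (cargo 25≥17, price 37≤47, 0-60 7.2≤8.9).
G: not dominated (best 0-60).
H: dominated by A (cargo 25≥20, price 37≤74, 0-60 7.2≤8.6).

A, B, C, E, G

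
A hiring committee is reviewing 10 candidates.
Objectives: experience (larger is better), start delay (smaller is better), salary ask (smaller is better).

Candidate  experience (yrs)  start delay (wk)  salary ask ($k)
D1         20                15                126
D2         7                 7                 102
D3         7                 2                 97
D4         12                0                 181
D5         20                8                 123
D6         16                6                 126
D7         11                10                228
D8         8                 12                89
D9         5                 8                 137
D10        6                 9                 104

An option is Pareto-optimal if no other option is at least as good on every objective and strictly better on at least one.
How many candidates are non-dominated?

D1: dominated by D5 (experience 20≥20, start delay 8≤15, salary ask 123≤126).
D2: dominated by D3 (experience 7≥7, start delay 2≤7, salary ask 97≤102).
D3: not dominated.
D4: not dominated (best start delay).
D5: not dominated.
D6: not dominated.
D7: dominated by D4 (experience 12≥11, start delay 0≤10, salary ask 181≤228).
D8: not dominated (best salary ask).
D9: dominated by D2 (experience 7≥5, start delay 7≤8, salary ask 102≤137).
D10: dominated by D2 (experience 7≥6, start delay 7≤9, salary ask 102≤104).
Pareto-optimal: D3, D4, D5, D6, D8 → 5.

5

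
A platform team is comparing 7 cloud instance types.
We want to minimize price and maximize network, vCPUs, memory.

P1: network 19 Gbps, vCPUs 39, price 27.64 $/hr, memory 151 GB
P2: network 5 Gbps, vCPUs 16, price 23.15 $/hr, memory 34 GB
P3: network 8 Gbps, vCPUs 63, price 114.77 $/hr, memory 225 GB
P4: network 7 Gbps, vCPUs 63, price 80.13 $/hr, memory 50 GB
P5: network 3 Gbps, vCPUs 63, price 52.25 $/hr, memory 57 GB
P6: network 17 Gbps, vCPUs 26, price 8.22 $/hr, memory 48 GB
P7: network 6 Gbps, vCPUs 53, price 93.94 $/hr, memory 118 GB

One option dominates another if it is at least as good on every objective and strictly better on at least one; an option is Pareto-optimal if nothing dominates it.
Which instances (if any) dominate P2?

P6

P6: network 17≥5, vCPUs 26≥16, price 8.22≤23.15, memory 48≥34 — dominates P2.
Others (P1, P3, P4, P5, P7) are each worse than P2 on at least one objective.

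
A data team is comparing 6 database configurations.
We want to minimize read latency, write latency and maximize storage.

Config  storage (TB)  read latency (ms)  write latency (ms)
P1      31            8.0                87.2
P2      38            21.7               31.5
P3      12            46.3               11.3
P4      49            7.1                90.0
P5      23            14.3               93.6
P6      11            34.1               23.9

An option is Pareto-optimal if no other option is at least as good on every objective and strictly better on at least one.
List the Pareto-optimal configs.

P1, P2, P3, P4, P6

P1: not dominated.
P2: not dominated.
P3: not dominated (best write latency).
P4: not dominated (best storage).
P5: dominated by P1 (storage 31≥23, read latency 8.0≤14.3, write latency 87.2≤93.6).
P6: not dominated.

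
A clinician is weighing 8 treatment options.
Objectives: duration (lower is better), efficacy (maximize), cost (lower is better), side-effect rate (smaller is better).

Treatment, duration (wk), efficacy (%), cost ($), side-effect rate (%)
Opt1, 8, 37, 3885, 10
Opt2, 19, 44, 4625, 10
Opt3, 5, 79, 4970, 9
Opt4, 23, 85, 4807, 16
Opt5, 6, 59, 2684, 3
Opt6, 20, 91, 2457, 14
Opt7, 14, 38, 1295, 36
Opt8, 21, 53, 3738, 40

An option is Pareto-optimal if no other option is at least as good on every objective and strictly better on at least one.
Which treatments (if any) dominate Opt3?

Opt1: worse on duration (8 vs 5).
Opt2: worse on duration (19 vs 5).
Opt4: worse on duration (23 vs 5).
Opt5: worse on duration (6 vs 5).
Opt6: worse on duration (20 vs 5).
Opt7: worse on duration (14 vs 5).
Opt8: worse on duration (21 vs 5).
No option dominates Opt3.

none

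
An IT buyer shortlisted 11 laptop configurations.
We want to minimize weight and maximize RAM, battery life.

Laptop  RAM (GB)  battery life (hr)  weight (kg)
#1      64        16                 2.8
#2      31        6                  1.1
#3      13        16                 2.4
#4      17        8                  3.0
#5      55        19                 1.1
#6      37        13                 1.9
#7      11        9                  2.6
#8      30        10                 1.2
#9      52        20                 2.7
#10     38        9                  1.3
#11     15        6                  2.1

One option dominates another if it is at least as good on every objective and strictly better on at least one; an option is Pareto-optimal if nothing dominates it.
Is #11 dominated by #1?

#1 vs #11: #1 is worse on weight (2.8 vs 2.1), so it does not dominate #11.

No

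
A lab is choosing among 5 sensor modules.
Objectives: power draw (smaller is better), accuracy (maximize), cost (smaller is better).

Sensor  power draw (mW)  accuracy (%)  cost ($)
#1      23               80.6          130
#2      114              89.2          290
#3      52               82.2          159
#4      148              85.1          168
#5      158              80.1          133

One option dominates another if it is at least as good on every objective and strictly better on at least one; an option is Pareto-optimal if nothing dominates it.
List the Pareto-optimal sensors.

#1: not dominated (best power draw).
#2: not dominated (best accuracy).
#3: not dominated.
#4: not dominated.
#5: dominated by #1 (power draw 23≤158, accuracy 80.6≥80.1, cost 130≤133).

#1, #2, #3, #4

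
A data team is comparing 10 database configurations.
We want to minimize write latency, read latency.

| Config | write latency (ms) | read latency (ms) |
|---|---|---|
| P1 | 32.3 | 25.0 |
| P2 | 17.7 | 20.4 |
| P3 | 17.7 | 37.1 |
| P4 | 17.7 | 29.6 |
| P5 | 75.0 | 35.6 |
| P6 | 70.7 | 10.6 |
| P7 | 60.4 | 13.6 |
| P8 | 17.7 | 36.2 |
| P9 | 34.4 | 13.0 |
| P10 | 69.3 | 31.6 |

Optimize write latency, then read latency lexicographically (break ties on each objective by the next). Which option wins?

P2

First minimize write latency: best is 17.7, kept {P2, P3, P4, P8}.
Then minimize read latency: best is 20.4, kept {P2}.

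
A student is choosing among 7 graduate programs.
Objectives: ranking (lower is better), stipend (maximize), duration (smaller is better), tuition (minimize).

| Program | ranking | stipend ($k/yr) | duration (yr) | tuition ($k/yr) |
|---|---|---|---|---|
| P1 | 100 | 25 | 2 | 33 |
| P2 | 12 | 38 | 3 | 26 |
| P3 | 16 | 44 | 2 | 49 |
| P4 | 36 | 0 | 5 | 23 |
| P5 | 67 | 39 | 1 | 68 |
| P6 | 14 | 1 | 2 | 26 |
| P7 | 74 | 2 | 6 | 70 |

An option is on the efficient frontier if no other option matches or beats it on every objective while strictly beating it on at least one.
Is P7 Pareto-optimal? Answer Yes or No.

P2 vs P7: ranking 12≤74, stipend 38≥2, duration 3≤6, tuition 26≤70 — P2 is at least as good on every objective and strictly better on at least one, so P2 dominates P7.

No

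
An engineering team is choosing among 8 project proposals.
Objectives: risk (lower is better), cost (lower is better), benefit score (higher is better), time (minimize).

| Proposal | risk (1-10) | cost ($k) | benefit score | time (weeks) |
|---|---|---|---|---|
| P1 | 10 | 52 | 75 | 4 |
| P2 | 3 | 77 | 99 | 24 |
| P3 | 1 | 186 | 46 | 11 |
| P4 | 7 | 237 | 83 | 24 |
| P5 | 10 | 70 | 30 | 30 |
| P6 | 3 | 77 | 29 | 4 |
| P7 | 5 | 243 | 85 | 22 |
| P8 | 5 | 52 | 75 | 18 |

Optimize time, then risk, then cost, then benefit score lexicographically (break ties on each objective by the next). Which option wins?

First minimize time: best is 4, kept {P1, P6}.
Then minimize risk: best is 3, kept {P6}.

P6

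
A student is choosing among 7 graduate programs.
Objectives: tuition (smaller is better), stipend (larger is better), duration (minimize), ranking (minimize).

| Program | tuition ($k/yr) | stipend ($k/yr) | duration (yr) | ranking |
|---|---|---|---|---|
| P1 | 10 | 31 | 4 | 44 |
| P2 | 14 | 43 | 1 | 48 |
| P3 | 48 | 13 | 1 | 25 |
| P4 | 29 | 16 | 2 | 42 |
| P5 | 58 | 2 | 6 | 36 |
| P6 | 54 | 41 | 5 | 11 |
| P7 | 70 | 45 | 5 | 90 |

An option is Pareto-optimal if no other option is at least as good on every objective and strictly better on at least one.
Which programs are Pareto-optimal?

P1, P2, P3, P4, P6, P7

P1: not dominated (best tuition).
P2: not dominated.
P3: not dominated.
P4: not dominated.
P5: dominated by P3 (tuition 48≤58, stipend 13≥2, duration 1≤6, ranking 25≤36).
P6: not dominated (best ranking).
P7: not dominated (best stipend).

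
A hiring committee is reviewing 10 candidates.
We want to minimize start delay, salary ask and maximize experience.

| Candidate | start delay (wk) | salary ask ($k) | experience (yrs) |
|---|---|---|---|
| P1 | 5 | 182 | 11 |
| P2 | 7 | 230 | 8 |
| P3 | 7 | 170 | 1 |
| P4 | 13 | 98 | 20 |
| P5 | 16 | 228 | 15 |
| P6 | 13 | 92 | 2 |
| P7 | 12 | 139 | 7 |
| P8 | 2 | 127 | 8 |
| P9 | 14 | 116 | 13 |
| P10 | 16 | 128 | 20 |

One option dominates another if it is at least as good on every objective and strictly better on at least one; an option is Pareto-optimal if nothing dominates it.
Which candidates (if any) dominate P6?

none

P1: worse on salary ask (182 vs 92).
P2: worse on salary ask (230 vs 92).
P3: worse on salary ask (170 vs 92).
P4: worse on salary ask (98 vs 92).
P5: worse on start delay (16 vs 13).
P7: worse on salary ask (139 vs 92).
P8: worse on salary ask (127 vs 92).
P9: worse on start delay (14 vs 13).
P10: worse on start delay (16 vs 13).
No option dominates P6.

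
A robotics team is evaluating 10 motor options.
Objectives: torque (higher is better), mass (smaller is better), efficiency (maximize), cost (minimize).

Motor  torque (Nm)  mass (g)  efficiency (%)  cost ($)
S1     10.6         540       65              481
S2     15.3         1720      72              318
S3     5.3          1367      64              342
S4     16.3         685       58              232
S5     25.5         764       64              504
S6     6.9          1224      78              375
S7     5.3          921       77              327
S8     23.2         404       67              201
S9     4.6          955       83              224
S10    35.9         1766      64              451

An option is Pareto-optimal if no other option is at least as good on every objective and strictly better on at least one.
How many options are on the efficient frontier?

7

S1: dominated by S8 (torque 23.2≥10.6, mass 404≤540, efficiency 67≥65, cost 201≤481).
S2: not dominated.
S3: dominated by S7 (torque 5.3≥5.3, mass 921≤1367, efficiency 77≥64, cost 327≤342).
S4: dominated by S8 (torque 23.2≥16.3, mass 404≤685, efficiency 67≥58, cost 201≤232).
S5: not dominated.
S6: not dominated.
S7: not dominated.
S8: not dominated (best mass).
S9: not dominated (best efficiency).
S10: not dominated (best torque).
Pareto-optimal: S2, S5, S6, S7, S8, S9, S10 → 7.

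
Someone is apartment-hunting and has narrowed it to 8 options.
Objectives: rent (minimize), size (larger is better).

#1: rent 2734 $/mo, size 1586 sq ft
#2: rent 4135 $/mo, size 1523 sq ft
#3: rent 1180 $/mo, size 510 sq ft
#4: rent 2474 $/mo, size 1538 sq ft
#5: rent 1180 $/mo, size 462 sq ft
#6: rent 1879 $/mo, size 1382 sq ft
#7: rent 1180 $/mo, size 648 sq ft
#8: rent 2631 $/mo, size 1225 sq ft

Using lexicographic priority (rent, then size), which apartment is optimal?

#7

First minimize rent: best is 1180, kept {#3, #5, #7}.
Then maximize size: best is 648, kept {#7}.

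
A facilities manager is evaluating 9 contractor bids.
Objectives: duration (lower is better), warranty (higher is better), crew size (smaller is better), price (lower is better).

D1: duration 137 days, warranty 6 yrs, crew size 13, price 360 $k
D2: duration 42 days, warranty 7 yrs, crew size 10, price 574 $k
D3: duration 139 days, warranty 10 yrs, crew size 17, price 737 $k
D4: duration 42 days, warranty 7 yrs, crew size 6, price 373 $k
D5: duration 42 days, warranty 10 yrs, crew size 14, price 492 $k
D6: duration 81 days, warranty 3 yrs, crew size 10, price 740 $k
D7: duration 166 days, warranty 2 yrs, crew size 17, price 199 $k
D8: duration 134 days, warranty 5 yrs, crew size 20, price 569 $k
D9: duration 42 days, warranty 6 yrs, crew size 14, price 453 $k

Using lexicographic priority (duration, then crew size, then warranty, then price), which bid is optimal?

D4

First minimize duration: best is 42, kept {D2, D4, D5, D9}.
Then minimize crew size: best is 6, kept {D4}.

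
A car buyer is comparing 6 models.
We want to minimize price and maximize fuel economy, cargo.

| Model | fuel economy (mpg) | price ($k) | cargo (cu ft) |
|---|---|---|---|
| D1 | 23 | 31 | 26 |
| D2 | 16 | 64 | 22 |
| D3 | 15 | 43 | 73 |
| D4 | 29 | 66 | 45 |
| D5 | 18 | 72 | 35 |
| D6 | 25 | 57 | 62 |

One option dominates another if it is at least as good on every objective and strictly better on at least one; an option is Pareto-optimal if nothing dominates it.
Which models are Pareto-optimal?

D1: not dominated (best price).
D2: dominated by D1 (fuel economy 23≥16, price 31≤64, cargo 26≥22).
D3: not dominated (best cargo).
D4: not dominated (best fuel economy).
D5: dominated by D4 (fuel economy 29≥18, price 66≤72, cargo 45≥35).
D6: not dominated.

D1, D3, D4, D6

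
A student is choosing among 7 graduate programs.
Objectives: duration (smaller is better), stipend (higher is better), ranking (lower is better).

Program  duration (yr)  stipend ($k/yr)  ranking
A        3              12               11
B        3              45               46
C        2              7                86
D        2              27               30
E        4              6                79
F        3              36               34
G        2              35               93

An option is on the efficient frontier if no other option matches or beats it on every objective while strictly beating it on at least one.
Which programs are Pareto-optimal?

A: not dominated (best ranking).
B: not dominated (best stipend).
C: dominated by D (duration 2≤2, stipend 27≥7, ranking 30≤86).
D: not dominated.
E: dominated by A (duration 3≤4, stipend 12≥6, ranking 11≤79).
F: not dominated.
G: not dominated.

A, B, D, F, G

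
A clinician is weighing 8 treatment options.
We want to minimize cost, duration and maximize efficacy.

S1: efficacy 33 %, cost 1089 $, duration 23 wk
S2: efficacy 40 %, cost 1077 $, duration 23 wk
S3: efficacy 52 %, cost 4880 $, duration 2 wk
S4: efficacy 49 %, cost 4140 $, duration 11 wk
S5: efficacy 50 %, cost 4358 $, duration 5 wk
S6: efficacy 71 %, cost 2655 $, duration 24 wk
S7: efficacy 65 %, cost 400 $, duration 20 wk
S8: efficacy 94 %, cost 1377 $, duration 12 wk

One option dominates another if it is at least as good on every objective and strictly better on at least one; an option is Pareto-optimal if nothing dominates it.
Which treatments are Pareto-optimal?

S3, S4, S5, S7, S8

S1: dominated by S2 (efficacy 40≥33, cost 1077≤1089, duration 23≤23).
S2: dominated by S7 (efficacy 65≥40, cost 400≤1077, duration 20≤23).
S3: not dominated (best duration).
S4: not dominated.
S5: not dominated.
S6: dominated by S8 (efficacy 94≥71, cost 1377≤2655, duration 12≤24).
S7: not dominated (best cost).
S8: not dominated (best efficacy).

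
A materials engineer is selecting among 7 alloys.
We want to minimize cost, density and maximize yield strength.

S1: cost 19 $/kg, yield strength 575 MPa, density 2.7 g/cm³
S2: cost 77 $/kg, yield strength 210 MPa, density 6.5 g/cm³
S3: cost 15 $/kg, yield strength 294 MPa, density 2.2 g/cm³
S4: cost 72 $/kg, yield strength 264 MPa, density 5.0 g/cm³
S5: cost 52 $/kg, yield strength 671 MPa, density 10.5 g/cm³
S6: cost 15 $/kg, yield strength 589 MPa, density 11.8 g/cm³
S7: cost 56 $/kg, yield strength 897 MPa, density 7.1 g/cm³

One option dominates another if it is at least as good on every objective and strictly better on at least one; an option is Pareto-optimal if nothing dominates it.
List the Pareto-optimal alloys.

S1: not dominated.
S2: dominated by S1 (cost 19≤77, yield strength 575≥210, density 2.7≤6.5).
S3: not dominated (best density).
S4: dominated by S1 (cost 19≤72, yield strength 575≥264, density 2.7≤5.0).
S5: not dominated.
S6: not dominated.
S7: not dominated (best yield strength).

S1, S3, S5, S6, S7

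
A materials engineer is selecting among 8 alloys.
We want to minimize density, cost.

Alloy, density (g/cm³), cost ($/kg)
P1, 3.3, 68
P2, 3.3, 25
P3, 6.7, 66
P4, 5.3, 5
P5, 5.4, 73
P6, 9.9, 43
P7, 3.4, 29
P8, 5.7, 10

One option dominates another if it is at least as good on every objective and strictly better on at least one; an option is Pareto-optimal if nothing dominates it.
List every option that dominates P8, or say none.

P4

P4: density 5.3≤5.7, cost 5≤10 — dominates P8.
Others (P1, P2, P3, P5, P6, P7) are each worse than P8 on at least one objective.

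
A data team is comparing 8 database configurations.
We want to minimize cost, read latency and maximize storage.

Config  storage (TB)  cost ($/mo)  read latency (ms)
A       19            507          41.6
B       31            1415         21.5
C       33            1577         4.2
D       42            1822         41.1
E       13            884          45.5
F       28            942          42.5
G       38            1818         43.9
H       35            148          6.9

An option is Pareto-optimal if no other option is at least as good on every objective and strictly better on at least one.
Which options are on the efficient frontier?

C, D, G, H

A: dominated by H (storage 35≥19, cost 148≤507, read latency 6.9≤41.6).
B: dominated by H (storage 35≥31, cost 148≤1415, read latency 6.9≤21.5).
C: not dominated (best read latency).
D: not dominated (best storage).
E: dominated by A (storage 19≥13, cost 507≤884, read latency 41.6≤45.5).
F: dominated by H (storage 35≥28, cost 148≤942, read latency 6.9≤42.5).
G: not dominated.
H: not dominated (best cost).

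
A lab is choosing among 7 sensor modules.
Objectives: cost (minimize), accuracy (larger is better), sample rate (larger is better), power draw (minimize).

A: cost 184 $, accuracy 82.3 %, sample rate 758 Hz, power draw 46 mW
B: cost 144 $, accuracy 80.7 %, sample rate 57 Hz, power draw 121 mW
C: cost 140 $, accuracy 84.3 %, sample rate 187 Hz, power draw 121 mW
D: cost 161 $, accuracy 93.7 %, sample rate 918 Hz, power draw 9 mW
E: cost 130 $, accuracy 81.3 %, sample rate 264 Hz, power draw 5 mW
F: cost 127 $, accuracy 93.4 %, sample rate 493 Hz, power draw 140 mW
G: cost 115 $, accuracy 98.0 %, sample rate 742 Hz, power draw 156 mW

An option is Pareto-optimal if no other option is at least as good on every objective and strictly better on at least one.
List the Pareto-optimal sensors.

C, D, E, F, G

A: dominated by D (cost 161≤184, accuracy 93.7≥82.3, sample rate 918≥758, power draw 9≤46).
B: dominated by C (cost 140≤144, accuracy 84.3≥80.7, sample rate 187≥57, power draw 121≤121).
C: not dominated.
D: not dominated (best sample rate).
E: not dominated (best power draw).
F: not dominated.
G: not dominated (best cost).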